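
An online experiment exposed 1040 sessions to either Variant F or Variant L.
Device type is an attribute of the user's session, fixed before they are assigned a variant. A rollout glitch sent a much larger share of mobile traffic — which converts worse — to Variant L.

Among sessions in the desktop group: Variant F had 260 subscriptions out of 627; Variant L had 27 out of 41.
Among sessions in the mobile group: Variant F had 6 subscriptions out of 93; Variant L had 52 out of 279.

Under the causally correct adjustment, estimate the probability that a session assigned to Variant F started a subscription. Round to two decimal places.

Device type satisfies the back-door criterion: it is not a descendant of the variant, and it blocks the spurious path from variant to outcome. Adjusting for it (i.e., using the within-device type rates) gives the causal effect.
Standardising Variant F to the population device type mix: 0.642·260/627 + 0.358·6/93 = 0.289.

0.29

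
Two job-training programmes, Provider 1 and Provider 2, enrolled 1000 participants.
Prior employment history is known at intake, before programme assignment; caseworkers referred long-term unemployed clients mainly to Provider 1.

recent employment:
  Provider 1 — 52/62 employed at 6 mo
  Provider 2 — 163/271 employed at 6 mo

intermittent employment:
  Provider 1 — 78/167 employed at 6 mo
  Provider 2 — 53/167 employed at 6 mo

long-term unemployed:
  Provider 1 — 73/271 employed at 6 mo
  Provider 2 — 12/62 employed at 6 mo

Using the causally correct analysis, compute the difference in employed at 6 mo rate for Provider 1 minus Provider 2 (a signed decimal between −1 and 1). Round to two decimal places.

+0.15

The stratified and pooled comparisons disagree (Provider 1 wins within each prior employment history; Provider 2 wins overall), so the answer turns on the causal role of prior employment history.
The imbalance in prior employment history arose from how participants were allocated, not from anything the programme did; and prior employment history independently affects the outcome. The pooled gap is confounded — condition on prior employment history.
Adjusting over the population distribution of prior employment history: 0.333·(0.839−0.601) + 0.334·(0.467−0.317) + 0.333·(0.269−0.194) = +0.154.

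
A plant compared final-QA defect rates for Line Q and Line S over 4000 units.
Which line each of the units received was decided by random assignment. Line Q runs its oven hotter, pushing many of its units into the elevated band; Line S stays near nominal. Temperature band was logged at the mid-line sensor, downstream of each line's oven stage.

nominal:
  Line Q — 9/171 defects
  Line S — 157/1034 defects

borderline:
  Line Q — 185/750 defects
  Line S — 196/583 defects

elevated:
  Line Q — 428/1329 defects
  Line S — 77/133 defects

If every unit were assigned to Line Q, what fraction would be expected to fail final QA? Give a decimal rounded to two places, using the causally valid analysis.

Because the line influences in-process temperature band, in-process temperature band is a post-treatment mediator, not a confounder. Stratifying on it would bias the estimate; the causal effect is the crude pooled difference.
So P(outcome | do(Line Q)) is just the pooled rate for Line Q: 622/2250 = 0.276.

0.28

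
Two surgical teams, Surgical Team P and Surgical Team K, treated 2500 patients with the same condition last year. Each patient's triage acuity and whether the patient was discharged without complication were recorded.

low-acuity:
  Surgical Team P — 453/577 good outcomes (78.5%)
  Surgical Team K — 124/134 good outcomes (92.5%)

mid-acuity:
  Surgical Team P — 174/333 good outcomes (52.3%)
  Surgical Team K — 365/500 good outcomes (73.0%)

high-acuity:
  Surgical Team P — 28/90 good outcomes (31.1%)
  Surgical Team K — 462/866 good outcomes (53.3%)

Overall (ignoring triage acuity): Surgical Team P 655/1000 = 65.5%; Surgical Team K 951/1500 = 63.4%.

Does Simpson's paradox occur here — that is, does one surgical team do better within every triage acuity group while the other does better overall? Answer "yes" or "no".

yes

Within each triage acuity level (low-acuity 78.5% vs 92.5%; mid-acuity 52.3% vs 73.0%; high-acuity 31.1% vs 53.3%), Surgical Team K has the higher rate every time. Pooled: 65.5% vs 63.4% — Surgical Team P has the higher rate overall. The two comparisons disagree.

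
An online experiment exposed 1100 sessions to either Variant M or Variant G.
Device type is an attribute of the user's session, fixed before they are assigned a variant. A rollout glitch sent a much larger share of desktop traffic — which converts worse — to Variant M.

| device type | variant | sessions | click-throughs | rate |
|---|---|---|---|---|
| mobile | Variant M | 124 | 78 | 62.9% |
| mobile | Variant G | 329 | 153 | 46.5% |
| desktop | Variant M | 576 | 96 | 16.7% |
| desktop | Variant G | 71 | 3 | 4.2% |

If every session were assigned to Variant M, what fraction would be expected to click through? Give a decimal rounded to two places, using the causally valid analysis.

The stratified and pooled comparisons disagree (Variant M wins within each device type; Variant G wins overall), so the answer turns on the causal role of device type.
Device type is set before the variant has any effect — it is not caused by the variant — and it independently drives the outcome. That makes it a confounder, so the causal comparison is within device type levels.
Standardising Variant M to the population device type mix: 0.412·78/124 + 0.588·96/576 = 0.357.

0.36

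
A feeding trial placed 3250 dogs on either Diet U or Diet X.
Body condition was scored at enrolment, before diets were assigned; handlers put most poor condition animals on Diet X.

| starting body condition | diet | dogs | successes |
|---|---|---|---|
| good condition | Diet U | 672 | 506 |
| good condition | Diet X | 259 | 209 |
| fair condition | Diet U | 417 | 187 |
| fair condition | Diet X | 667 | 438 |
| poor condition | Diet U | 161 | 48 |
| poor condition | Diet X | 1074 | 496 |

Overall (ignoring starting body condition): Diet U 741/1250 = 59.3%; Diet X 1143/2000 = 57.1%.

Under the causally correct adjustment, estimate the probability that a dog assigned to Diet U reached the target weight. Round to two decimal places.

Nothing the diet does changes starting body condition; the imbalance is an allocation artefact. With starting body condition also predicting the outcome, the pooled figure is confounded, and the within-stratum comparison is the causal one.
Standardising Diet U to the population starting body condition mix: 0.286·506/672 + 0.334·187/417 + 0.380·48/161 = 0.479.

0.48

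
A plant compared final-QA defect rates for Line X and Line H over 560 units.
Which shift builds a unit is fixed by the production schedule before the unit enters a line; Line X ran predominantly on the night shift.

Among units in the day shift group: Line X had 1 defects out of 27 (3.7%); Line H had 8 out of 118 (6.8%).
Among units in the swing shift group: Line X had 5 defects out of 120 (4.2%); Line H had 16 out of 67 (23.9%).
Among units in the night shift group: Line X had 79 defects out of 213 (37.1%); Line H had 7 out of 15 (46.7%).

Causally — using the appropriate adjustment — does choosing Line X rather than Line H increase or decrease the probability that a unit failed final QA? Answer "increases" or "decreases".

Since shift is a pre-existing factor (not a product of the line) and it affects the outcome on its own, it is a confounder. The stratified rates, not the pooled rate, identify the causal effect.
Within each level — day shift: 3.7% vs 6.8%; swing shift: 4.2% vs 23.9%; night shift: 37.1% vs 46.7% — Line X is lower every time.

decreases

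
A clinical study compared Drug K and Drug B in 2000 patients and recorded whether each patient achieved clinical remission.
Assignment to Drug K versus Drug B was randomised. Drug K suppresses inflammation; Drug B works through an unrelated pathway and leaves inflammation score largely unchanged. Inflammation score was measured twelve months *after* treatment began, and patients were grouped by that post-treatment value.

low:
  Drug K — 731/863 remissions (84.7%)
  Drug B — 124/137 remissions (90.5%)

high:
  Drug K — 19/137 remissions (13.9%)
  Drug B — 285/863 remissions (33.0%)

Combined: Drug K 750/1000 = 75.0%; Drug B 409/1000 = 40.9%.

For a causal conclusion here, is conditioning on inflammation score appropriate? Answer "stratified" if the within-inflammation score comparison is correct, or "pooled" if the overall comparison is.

Inflammation score here is a post-treatment variable shaped by the drug; conditioning on it would introduce bias rather than remove it. The overall comparison is the causal one.
Pooled: Drug K 75.0% vs Drug B 40.9%; Drug K is higher overall.

pooled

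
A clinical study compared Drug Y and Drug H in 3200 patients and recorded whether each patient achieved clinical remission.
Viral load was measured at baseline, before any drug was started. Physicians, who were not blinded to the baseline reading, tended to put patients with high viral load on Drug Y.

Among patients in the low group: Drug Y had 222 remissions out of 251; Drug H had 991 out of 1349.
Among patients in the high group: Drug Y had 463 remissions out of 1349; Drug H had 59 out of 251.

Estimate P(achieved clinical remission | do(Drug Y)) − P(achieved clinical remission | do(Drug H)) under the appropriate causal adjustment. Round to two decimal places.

+0.13

Within every viral load level Drug Y has the higher rate, yet pooled Drug H does — Simpson's reversal.
Viral load satisfies the back-door criterion: it is not a descendant of the drug, and it blocks the spurious path from drug to outcome. Adjusting for it (i.e., using the within-viral load rates) gives the causal effect.
Adjusting over the population distribution of viral load: 0.500·(0.884−0.735) + 0.500·(0.343−0.235) = +0.129.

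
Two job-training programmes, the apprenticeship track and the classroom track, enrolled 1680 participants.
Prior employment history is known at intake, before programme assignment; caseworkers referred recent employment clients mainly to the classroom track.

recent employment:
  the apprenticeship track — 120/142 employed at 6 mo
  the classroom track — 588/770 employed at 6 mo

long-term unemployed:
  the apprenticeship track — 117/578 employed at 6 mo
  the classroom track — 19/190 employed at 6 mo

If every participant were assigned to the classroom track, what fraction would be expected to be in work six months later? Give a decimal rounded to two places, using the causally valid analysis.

0.46

Prior employment history differs across programmes for reasons unrelated to any effect of the programme itself, and it separately predicts the outcome — a classic confounder. We must compare within prior employment history levels.
Standardising the classroom track to the population prior employment history mix: 0.543·588/770 + 0.457·19/190 = 0.460.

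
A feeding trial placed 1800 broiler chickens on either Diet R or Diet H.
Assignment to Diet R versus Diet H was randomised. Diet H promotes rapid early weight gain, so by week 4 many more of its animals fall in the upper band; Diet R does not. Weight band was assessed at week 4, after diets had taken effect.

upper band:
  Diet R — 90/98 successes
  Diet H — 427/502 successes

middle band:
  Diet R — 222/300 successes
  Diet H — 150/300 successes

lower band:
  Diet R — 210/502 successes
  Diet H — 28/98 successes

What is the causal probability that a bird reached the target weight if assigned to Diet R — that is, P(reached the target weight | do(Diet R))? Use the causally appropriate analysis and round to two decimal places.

0.58

Week-4 weight band here is a post-treatment variable shaped by the diet; conditioning on it would introduce bias rather than remove it. The overall comparison is the causal one.
So P(outcome | do(Diet R)) is just the pooled rate for Diet R: 522/900 = 0.580.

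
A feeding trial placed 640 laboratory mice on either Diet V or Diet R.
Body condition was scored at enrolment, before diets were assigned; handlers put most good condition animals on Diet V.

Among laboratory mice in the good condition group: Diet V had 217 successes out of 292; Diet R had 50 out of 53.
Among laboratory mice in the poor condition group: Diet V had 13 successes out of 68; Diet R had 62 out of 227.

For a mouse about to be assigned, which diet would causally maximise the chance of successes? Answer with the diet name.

Diet R

Diet R is higher inside every starting body condition stratum but Diet V is higher in aggregate. Whether to stratify depends on how starting body condition relates to the diet.
Since starting body condition is a pre-existing factor (not a product of the diet) and it affects the outcome on its own, it is a confounder. The stratified rates, not the pooled rate, identify the causal effect.
Within each level — good condition: 74.3% vs 94.3%; poor condition: 19.1% vs 27.3% — Diet R is higher every time.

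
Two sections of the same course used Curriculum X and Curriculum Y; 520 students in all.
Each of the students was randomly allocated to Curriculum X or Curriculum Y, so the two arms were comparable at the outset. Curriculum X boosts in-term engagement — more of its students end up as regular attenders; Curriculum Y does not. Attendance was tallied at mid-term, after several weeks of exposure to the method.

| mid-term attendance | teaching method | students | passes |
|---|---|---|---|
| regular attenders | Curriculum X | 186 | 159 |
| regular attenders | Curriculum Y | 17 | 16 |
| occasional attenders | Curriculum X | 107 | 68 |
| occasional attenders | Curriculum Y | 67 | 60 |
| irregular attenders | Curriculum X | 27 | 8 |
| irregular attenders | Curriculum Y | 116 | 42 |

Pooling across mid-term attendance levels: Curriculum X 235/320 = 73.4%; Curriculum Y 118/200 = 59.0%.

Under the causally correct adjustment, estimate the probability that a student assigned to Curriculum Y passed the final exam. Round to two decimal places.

0.59

Mid-term attendance is recorded after the teaching method and is itself shifted by it — it sits on the causal path from teaching method to outcome. Conditioning on a mediator would strip out part of the effect we want; the pooled comparison gives the total causal effect.
So P(outcome | do(Curriculum Y)) is just the pooled rate for Curriculum Y: 118/200 = 0.590.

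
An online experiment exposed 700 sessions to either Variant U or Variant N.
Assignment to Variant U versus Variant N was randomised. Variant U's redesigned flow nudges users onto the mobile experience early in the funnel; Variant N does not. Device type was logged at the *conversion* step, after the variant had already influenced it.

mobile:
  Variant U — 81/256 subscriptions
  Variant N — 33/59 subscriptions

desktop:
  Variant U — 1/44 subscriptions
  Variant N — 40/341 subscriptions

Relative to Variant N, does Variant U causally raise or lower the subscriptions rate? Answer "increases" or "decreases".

Within every device type level Variant N has the higher rate, yet pooled Variant U does — Simpson's reversal.
Stratifying would compare variants among sessions the variants themselves sorted into device type groups — a form of selection on an intermediate. The unconditioned pooled rates give the total causal effect.
Pooled: Variant U 27.3% vs Variant N 18.2%; Variant U is higher overall.

increases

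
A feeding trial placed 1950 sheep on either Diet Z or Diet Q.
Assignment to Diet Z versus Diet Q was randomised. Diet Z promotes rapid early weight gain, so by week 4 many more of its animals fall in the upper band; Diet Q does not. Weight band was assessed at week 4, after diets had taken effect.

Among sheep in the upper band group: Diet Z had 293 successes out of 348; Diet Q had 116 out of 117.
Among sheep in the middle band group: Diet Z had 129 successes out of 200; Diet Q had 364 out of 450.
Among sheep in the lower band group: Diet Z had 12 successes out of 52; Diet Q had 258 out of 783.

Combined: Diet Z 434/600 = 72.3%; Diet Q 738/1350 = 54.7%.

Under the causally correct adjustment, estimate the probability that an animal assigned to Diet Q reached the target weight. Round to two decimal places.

The distribution of week-4 weight band is itself part of what the diet does — it is an intermediate outcome. Holding it fixed would remove that part of the effect; the total effect is the pooled difference.
So P(outcome | do(Diet Q)) is just the pooled rate for Diet Q: 738/1350 = 0.547.

0.55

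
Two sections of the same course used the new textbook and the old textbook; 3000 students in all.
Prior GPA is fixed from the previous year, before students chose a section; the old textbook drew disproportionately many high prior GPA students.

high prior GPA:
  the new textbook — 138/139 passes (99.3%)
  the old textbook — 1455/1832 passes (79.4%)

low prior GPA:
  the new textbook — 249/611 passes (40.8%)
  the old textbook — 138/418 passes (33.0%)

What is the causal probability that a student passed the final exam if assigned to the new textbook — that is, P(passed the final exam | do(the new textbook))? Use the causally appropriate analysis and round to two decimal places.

0.79

Prior GPA band is set before the teaching method has any effect — it is not caused by the teaching method — and it independently drives the outcome. That makes it a confounder, so the causal comparison is within prior GPA band levels.
Standardising the new textbook to the population prior GPA band mix: 0.657·138/139 + 0.343·249/611 = 0.792.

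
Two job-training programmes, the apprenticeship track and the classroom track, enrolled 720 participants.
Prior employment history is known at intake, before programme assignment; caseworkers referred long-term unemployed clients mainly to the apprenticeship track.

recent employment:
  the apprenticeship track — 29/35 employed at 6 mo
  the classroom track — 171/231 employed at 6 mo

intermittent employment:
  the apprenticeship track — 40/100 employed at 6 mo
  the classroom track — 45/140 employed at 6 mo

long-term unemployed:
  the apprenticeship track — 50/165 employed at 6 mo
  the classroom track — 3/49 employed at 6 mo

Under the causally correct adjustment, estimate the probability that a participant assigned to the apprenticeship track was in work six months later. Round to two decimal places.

0.53

Here prior employment history is a common cause — it drives both which programme a case falls under and the outcome. The crude comparison mixes populations; the stratum-specific rates are the causally relevant ones.
Standardising the apprenticeship track to the population prior employment history mix: 0.369·29/35 + 0.333·40/100 + 0.297·50/165 = 0.530.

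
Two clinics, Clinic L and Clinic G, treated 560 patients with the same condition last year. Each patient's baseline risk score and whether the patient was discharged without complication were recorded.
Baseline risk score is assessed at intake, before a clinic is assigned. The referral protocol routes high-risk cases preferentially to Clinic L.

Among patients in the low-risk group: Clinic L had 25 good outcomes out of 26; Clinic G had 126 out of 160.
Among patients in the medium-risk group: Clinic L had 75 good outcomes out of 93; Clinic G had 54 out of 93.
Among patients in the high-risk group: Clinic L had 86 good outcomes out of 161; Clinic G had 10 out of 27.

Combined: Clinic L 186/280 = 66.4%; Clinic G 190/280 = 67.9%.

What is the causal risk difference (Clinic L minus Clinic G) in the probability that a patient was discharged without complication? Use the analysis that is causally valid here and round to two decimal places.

Baseline risk score differs across clinics for reasons unrelated to any effect of the clinic itself, and it separately predicts the outcome — a classic confounder. We must compare within baseline risk score levels.
Adjusting over the population distribution of baseline risk score: 0.332·(0.962−0.787) + 0.332·(0.806−0.581) + 0.336·(0.534−0.370) = +0.188.

+0.19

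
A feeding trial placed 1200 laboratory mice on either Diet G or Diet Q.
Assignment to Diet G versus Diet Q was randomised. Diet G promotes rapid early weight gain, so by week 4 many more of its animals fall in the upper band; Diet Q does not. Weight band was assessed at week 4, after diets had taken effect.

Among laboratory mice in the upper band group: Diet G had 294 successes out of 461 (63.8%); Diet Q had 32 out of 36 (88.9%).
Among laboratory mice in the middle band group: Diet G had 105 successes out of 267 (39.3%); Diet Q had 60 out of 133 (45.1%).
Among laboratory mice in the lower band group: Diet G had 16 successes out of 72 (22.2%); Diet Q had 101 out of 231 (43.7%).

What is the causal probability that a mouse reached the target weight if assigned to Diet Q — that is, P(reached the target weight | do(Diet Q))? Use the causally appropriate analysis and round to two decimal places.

Within every week-4 weight band level Diet Q has the higher rate, yet pooled Diet G does — Simpson's reversal.
Stratifying would compare diets among laboratory mice the diets themselves sorted into week-4 weight band groups — a form of selection on an intermediate. The unconditioned pooled rates give the total causal effect.
So P(outcome | do(Diet Q)) is just the pooled rate for Diet Q: 193/400 = 0.482.

0.48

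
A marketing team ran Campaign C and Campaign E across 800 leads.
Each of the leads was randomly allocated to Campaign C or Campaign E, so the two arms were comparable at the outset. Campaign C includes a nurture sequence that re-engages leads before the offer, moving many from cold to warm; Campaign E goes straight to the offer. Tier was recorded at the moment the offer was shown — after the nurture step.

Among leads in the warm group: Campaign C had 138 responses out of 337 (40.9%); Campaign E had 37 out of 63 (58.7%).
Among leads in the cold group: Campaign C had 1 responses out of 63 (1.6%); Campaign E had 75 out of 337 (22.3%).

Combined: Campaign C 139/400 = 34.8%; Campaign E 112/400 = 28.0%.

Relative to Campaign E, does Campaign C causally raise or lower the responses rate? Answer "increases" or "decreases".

increases

Campaign E is higher inside every engagement tier stratum but Campaign C is higher in aggregate. Whether to stratify depends on how engagement tier relates to the campaign.
Engagement tier is downstream of the campaign. One should not condition on a consequence of treatment, so the overall rates are the right comparison.
Pooled: Campaign C 34.8% vs Campaign E 28.0%; Campaign C is higher overall.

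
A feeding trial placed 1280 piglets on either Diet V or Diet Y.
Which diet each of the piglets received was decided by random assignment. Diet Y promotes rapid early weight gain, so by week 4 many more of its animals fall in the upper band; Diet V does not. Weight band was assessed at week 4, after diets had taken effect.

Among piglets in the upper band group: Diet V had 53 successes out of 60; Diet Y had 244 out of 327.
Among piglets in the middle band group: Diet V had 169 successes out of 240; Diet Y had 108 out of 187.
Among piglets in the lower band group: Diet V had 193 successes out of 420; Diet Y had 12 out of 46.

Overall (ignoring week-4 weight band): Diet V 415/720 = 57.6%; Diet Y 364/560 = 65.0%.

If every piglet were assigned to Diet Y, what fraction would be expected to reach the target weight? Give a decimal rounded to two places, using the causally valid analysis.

Because the diet influences week-4 weight band, week-4 weight band is a post-treatment mediator, not a confounder. Stratifying on it would bias the estimate; the causal effect is the crude pooled difference.
So P(outcome | do(Diet Y)) is just the pooled rate for Diet Y: 364/560 = 0.650.

0.65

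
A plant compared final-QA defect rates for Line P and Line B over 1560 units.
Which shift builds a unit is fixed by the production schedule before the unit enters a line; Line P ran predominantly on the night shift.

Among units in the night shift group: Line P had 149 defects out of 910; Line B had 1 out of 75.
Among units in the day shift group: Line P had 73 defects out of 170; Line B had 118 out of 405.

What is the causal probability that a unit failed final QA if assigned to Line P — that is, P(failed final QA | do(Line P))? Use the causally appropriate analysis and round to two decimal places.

The stratified and pooled comparisons disagree (Line B wins within each shift; Line P wins overall), so the answer turns on the causal role of shift.
Since shift is a pre-existing factor (not a product of the line) and it affects the outcome on its own, it is a confounder. The stratified rates, not the pooled rate, identify the causal effect.
Standardising Line P to the population shift mix: 0.631·149/910 + 0.369·73/170 = 0.262.

0.26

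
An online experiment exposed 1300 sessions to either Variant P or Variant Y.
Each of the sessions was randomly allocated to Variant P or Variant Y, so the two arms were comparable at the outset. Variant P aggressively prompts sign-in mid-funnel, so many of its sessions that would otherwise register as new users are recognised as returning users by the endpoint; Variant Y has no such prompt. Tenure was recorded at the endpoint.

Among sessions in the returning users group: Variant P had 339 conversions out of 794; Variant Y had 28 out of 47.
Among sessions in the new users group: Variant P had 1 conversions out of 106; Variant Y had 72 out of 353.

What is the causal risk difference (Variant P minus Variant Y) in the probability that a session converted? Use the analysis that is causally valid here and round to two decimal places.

+0.13

Within every user tenure level Variant Y has the higher rate, yet pooled Variant P does — Simpson's reversal.
User tenure lies on the pathway variant → user tenure → outcome, so adjusting for it blocks the indirect effect. For the total causal effect of variant, use the unadjusted pooled rates.
The causal difference is the pooled difference: 0.378 − 0.250 = +0.128.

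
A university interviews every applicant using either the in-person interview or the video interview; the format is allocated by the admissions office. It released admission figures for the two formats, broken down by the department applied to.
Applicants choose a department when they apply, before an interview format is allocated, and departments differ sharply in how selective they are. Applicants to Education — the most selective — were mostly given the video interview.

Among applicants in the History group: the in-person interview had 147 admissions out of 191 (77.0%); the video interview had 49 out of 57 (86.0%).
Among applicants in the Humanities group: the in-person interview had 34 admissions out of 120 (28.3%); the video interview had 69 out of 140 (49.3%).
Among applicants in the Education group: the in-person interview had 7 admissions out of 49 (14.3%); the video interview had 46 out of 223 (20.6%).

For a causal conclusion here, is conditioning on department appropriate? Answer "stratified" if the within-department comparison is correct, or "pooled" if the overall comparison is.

stratified

The imbalance in department arose from how applicants were allocated, not from anything the interview format did; and department independently affects the outcome. The pooled gap is confounded — condition on department.
Within each level — History: 77.0% vs 86.0%; Humanities: 28.3% vs 49.3%; Education: 14.3% vs 20.6% — the video interview is higher every time.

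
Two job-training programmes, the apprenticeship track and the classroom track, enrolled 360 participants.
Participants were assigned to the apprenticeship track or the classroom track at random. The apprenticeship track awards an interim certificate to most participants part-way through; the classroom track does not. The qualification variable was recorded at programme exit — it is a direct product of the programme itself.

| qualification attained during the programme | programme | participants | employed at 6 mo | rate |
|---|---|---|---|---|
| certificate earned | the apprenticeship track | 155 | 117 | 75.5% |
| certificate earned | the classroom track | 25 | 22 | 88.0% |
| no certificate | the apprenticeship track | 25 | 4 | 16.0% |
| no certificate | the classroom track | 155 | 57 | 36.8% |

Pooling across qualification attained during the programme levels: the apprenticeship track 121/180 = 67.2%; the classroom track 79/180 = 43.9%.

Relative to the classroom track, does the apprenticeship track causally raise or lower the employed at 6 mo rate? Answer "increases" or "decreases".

The stratified and pooled comparisons disagree (the classroom track wins within each qualification attained during the programme; the apprenticeship track wins overall), so the answer turns on the causal role of qualification attained during the programme.
Qualification attained during the programme is downstream of the programme. One should not condition on a consequence of treatment, so the overall rates are the right comparison.
Pooled: the apprenticeship track 67.2% vs the classroom track 43.9%; the apprenticeship track is higher overall.

increases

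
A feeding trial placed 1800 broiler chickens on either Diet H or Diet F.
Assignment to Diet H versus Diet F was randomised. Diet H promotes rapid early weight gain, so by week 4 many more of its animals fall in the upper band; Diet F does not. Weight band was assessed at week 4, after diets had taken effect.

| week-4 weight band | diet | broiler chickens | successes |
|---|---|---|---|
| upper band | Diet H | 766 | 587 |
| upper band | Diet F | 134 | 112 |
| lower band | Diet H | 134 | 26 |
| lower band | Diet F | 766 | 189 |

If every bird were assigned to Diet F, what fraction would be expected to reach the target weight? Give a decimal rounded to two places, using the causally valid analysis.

0.33

Week-4 weight band lies on the pathway diet → week-4 weight band → outcome, so adjusting for it blocks the indirect effect. For the total causal effect of diet, use the unadjusted pooled rates.
So P(outcome | do(Diet F)) is just the pooled rate for Diet F: 301/900 = 0.334.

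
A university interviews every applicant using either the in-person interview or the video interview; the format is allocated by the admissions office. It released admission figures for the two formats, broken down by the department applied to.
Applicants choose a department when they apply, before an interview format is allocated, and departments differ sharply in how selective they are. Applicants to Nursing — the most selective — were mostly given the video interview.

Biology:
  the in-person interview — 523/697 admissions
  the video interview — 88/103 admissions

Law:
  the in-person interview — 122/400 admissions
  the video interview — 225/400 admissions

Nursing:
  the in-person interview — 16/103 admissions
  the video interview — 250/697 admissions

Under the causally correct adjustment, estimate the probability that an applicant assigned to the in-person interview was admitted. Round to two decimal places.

Department is set before the interview format has any effect — it is not caused by the interview format — and it independently drives the outcome. That makes it a confounder, so the causal comparison is within department levels.
Standardising the in-person interview to the population department mix: 0.333·523/697 + 0.333·122/400 + 0.333·16/103 = 0.404.

0.40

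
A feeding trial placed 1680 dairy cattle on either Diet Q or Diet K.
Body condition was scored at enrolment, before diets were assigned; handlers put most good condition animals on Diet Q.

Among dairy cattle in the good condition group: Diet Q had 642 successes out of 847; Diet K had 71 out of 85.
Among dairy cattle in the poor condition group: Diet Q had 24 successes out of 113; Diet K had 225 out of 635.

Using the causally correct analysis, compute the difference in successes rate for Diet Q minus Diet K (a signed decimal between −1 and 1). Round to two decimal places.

-0.11

The imbalance in starting body condition arose from how dairy cattle were allocated, not from anything the diet did; and starting body condition independently affects the outcome. The pooled gap is confounded — condition on starting body condition.
Adjusting over the population distribution of starting body condition: 0.555·(0.758−0.835) + 0.445·(0.212−0.354) = -0.106.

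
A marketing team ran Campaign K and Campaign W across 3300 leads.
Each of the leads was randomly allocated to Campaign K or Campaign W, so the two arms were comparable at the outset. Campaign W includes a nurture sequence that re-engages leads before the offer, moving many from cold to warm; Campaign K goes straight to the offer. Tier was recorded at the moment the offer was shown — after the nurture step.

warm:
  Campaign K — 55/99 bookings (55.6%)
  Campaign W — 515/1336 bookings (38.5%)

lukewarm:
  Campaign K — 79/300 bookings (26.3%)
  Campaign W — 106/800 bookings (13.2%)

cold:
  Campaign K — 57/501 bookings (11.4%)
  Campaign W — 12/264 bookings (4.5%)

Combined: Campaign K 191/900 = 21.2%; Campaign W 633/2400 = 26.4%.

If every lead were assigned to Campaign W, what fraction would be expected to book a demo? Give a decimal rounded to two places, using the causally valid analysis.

0.26

The engagement tier-specific comparison favours Campaign K throughout, but the pooled figures favour Campaign W. The question is whether to condition on engagement tier.
Engagement tier here is a post-treatment variable shaped by the campaign; conditioning on it would introduce bias rather than remove it. The overall comparison is the causal one.
So P(outcome | do(Campaign W)) is just the pooled rate for Campaign W: 633/2400 = 0.264.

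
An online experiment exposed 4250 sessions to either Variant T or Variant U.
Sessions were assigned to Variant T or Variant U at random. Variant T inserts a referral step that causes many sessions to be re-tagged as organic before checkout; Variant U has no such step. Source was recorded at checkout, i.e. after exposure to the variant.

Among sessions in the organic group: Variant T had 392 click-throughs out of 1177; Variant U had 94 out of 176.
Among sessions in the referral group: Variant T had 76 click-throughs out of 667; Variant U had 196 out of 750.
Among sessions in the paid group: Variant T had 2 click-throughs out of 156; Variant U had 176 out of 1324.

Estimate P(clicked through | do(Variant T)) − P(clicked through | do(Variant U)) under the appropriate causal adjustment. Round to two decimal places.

+0.03

Within every traffic source level Variant U has the higher rate, yet pooled Variant T does — Simpson's reversal.
Traffic source is downstream of the variant. One should not condition on a consequence of treatment, so the overall rates are the right comparison.
The causal difference is the pooled difference: 0.235 − 0.207 = +0.028.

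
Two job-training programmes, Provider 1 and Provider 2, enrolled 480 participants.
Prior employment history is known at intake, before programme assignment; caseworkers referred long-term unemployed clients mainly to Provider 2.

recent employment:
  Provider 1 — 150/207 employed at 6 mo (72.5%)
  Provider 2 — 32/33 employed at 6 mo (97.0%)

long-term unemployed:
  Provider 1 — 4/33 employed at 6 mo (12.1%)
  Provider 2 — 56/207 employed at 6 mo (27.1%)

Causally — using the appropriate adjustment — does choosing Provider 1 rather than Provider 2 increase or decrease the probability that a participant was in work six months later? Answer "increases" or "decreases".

Since prior employment history is a pre-existing factor (not a product of the programme) and it affects the outcome on its own, it is a confounder. The stratified rates, not the pooled rate, identify the causal effect.
Within each level — recent employment: 72.5% vs 97.0%; long-term unemployed: 12.1% vs 27.1% — Provider 2 is higher every time.

decreases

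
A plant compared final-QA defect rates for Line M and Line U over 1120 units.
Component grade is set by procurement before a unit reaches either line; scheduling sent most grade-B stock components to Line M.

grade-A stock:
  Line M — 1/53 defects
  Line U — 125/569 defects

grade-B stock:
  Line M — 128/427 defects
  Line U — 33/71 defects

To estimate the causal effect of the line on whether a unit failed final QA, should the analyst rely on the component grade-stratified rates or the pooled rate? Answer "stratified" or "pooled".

Within every component grade level Line M has the lower rate, yet pooled Line U does — Simpson's reversal.
Since component grade is a pre-existing factor (not a product of the line) and it affects the outcome on its own, it is a confounder. The stratified rates, not the pooled rate, identify the causal effect.
Within each level — grade-A stock: 1.9% vs 22.0%; grade-B stock: 30.0% vs 46.5% — Line M is lower every time.

stratified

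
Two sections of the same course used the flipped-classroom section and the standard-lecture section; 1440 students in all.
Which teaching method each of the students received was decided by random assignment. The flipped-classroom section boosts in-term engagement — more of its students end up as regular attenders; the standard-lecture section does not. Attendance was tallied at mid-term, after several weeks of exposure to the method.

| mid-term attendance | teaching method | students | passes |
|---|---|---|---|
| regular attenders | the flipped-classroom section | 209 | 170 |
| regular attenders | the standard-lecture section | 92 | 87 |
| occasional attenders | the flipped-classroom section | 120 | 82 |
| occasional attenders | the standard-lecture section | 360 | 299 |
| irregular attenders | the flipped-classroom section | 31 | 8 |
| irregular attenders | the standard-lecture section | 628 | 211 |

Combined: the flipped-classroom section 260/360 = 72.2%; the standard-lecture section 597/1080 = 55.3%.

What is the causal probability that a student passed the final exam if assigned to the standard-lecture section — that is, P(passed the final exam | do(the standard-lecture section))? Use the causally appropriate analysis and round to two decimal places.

Stratifying would compare teaching methods among students the teaching methods themselves sorted into mid-term attendance groups — a form of selection on an intermediate. The unconditioned pooled rates give the total causal effect.
So P(outcome | do(the standard-lecture section)) is just the pooled rate for the standard-lecture section: 597/1080 = 0.553.

0.55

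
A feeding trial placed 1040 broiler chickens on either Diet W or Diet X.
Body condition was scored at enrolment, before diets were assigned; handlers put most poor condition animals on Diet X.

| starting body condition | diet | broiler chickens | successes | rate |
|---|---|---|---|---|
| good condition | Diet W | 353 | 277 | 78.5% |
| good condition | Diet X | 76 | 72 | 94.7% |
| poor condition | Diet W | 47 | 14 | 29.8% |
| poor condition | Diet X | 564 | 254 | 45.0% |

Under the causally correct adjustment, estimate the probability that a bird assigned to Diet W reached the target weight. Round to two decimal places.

0.50

Since starting body condition is a pre-existing factor (not a product of the diet) and it affects the outcome on its own, it is a confounder. The stratified rates, not the pooled rate, identify the causal effect.
Standardising Diet W to the population starting body condition mix: 0.412·277/353 + 0.588·14/47 = 0.499.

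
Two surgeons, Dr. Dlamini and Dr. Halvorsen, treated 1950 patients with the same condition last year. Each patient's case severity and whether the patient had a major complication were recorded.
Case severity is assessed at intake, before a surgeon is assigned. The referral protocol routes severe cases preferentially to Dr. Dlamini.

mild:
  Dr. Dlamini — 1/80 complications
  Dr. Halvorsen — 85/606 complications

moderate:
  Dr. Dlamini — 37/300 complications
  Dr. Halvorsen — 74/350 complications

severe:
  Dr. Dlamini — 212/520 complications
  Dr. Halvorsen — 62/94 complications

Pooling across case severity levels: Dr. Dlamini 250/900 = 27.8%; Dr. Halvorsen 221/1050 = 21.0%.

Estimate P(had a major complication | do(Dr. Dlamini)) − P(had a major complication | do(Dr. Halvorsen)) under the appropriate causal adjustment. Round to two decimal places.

Since case severity is a pre-existing factor (not a product of the surgeon) and it affects the outcome on its own, it is a confounder. The stratified rates, not the pooled rate, identify the causal effect.
Adjusting over the population distribution of case severity: 0.352·(0.013−0.140) + 0.333·(0.123−0.211) + 0.315·(0.408−0.660) = -0.154.

-0.15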